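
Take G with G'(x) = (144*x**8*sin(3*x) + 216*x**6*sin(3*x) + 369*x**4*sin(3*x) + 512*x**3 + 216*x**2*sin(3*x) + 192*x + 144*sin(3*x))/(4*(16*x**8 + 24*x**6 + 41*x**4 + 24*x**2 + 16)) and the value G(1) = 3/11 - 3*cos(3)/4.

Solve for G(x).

G(x) = (16*x**4 + 12*x**2 - 3*(4*x**4 + 3*x**2 + 4)*cos(3*x) - 16)/(4*(4*x**4 + 3*x**2 + 4))

Recover the given G'(x) by differentiating a candidate G(x); any mismatch rules it out.
A general antiderivative is -3*cos(3*x)/4 - 4/(2*x**4 + 3*x**2/2 + 2) + C.
The condition gives C = 3/11 - 3*cos(3)/4 - (-8/11 - 3*cos(3)/4) = 1.
So G(x) = (16*x**4 + 12*x**2 - 3*(4*x**4 + 3*x**2 + 4)*cos(3*x) - 16)/(4*(4*x**4 + 3*x**2 + 4)).
Check: d/dx[(16*x**4 + 12*x**2 - 3*(4*x**4 + 3*x**2 + 4)*cos(3*x) - 16)/(4*(4*x**4 + 3*x**2 + 4))] = (144*x**8*sin(3*x) + 216*x**6*sin(3*x) + 369*x**4*sin(3*x) + 512*x**3 + 216*x**2*sin(3*x) + 192*x + 144*sin(3*x))/(64*x**8 + 96*x**6 + 164*x**4 + 96*x**2 + 64), which equals G'(x).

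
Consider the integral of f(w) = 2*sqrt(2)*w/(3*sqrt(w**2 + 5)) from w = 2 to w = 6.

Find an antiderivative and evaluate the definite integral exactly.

The substitution u = w**2/2 + 5/2 works: f is exactly (dF/du)*(du/dw) for that inner function.
F(w) = 2*sqrt(2)*sqrt(w**2 + 5)/3 is an antiderivative of f.
Check: d/dw[2*sqrt(2)*sqrt(w**2 + 5)/3] = 2*sqrt(2)*w/(3*sqrt(w**2 + 5)) = f(w).
F(6) = 2*sqrt(82)/3; F(2) = 2*sqrt(2).
Integral = F(6) - F(2) = -2*sqrt(2) + 2*sqrt(82)/3.

Antiderivative: F(w) = 2*sqrt(2)*sqrt(w**2 + 5)/3; value = -2*sqrt(2) + 2*sqrt(82)/3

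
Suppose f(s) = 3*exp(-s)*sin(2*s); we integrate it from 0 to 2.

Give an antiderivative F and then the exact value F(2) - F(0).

Antiderivative: F(s) = (-3*sin(2*s) - 6*cos(2*s))*exp(-s)/5; value = -3*exp(-2)*sin(4)/5 - 6*exp(-2)*cos(4)/5 + 6/5

An antiderivative F(s) passes only if d/ds[F] lands on f(s) exactly.
F(s) = (-3*sin(2*s) - 6*cos(2*s))*exp(-s)/5 is an antiderivative of f.
Check: d/ds[(-3*sin(2*s) - 6*cos(2*s))*exp(-s)/5] = 3*exp(-s)*sin(2*s) = f(s).
F(2) = -3*exp(-2)*sin(4)/5 - 6*exp(-2)*cos(4)/5; F(0) = -6/5.
Integral = F(2) - F(0) = -3*exp(-2)*sin(4)/5 - 6*exp(-2)*cos(4)/5 + 6/5.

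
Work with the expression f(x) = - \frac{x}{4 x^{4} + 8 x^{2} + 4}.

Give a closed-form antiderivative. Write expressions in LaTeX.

An antiderivative is F(x) = \frac{1}{8 x^{2} + 8}.

f matches the chain-rule pattern g'(h)*h' with inner function h(x) = 8 x^{2} + 8; substituting u = h(x) collapses the integral.
Check: d/dx[\frac{1}{8 x^{2} + 8}] = - \frac{x}{4 x^{4} + 8 x^{2} + 4} = f(x).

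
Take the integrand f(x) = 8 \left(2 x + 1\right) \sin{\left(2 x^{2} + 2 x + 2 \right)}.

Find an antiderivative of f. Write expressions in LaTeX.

The substitution u = 2 x^{2} + 2 x + 2 works: f is exactly (dF/du)*(du/dx) for that inner function.
Check: d/dx[- 4 \cos{\left(2 x^{2} + 2 x + 2 \right)}] = 16 x \sin{\left(2 x^{2} + 2 x + 2 \right)} + 8 \sin{\left(2 x^{2} + 2 x + 2 \right)}, which equals f(x).

An antiderivative is F(x) = - 4 \cos{\left(2 x^{2} + 2 x + 2 \right)}.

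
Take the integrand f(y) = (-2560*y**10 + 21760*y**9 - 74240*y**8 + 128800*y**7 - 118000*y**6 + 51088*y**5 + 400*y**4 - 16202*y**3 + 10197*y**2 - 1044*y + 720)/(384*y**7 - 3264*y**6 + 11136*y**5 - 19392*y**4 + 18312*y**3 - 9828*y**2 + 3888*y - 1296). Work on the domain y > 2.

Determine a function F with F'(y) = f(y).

Since d/dy undoes antidifferentiation here, F'(y) = f(y) is required of F(y).
Check: d/dy[(-20*y**4*(y - 2)*(2*y - 3)**2 - 15*y*(y - 2)*(2*y - 3)**2 - 18*y + 8*(y - 2)*(2*y - 3)**2*atan(2*y) + 20*(2*y - 3)**2 + 36)/(12*(y - 2)*(2*y - 3)**2)] = (-2560*y**10 + 21760*y**9 - 74240*y**8 + 128800*y**7 - 118000*y**6 + 51088*y**5 + 400*y**4 - 16202*y**3 + 10197*y**2 - 1044*y + 720)/(384*y**7 - 3264*y**6 + 11136*y**5 - 19392*y**4 + 18312*y**3 - 9828*y**2 + 3888*y - 1296) = f(y).

An antiderivative is F(y) = (-20*y**4*(y - 2)*(2*y - 3)**2 - 15*y*(y - 2)*(2*y - 3)**2 - 18*y + 8*(y - 2)*(2*y - 3)**2*atan(2*y) + 20*(2*y - 3)**2 + 36)/(12*(y - 2)*(2*y - 3)**2).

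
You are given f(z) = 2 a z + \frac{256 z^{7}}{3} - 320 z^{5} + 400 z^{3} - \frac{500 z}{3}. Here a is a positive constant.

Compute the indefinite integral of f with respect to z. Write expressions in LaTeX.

Integrate term by term and add the pieces.
Check: d/dz[a z^{2} + \frac{32 z^{8}}{3} - \frac{160 z^{6}}{3} + 100 z^{4} - \frac{250 z^{2}}{3}] = 2 a z + \frac{256 z^{7}}{3} - 320 z^{5} + 400 z^{3} - \frac{500 z}{3} = f(z).

F(z) = a z^{2} + \frac{32 z^{8}}{3} - \frac{160 z^{6}}{3} + 100 z^{4} - \frac{250 z^{2}}{3} + C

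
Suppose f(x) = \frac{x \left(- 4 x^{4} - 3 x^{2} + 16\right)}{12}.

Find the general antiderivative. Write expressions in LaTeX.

F(x) = - \frac{x^{6}}{18} - \frac{x^{4}}{16} + \frac{2 x^{2}}{3} + C

Check any antiderivative F(x) by computing F'(x) and comparing it with f(x).
Check: d/dx[- \frac{x^{6}}{18} - \frac{x^{4}}{16} + \frac{2 x^{2}}{3}] = - \frac{x^{5}}{3} - \frac{x^{3}}{4} + \frac{4 x}{3}, which equals f(x).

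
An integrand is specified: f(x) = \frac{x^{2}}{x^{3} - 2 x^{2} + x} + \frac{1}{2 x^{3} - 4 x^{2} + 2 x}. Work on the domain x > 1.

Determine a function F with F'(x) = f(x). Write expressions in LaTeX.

An antiderivative is F(x) = \frac{\log{\left(x^{2} - x \right)}}{2} - \frac{3}{2 x - 2}.

The denominator factors as 2 x \left(x - 1\right)^{2}; partial fractions split f into directly integrable pieces: \frac{1}{2 \left(x - 1\right)} + \frac{3}{2 \left(x - 1\right)^{2}} + \frac{1}{2 x}.
Check: d/dx[\frac{\log{\left(x^{2} - x \right)}}{2} - \frac{3}{2 x - 2}] = \frac{2 x^{2} + 1}{2 x^{3} - 4 x^{2} + 2 x}, which equals f(x).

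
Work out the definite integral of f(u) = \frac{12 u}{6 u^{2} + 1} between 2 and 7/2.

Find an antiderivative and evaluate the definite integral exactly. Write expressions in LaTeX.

The substitution w = 2 u^{2} + \frac{1}{3} works: f is exactly (dF/dw)*(dw/du) for that inner function.
F(u) = \log{\left(2 u^{2} + \frac{1}{3} \right)} is an antiderivative of f.
Check: d/du[\log{\left(2 u^{2} + \frac{1}{3} \right)}] = \frac{12 u}{6 u^{2} + 1} = f(u).
F(7/2) = \log{\left(\frac{149}{6} \right)}; F(2) = \log{\left(\frac{25}{3} \right)}.
Integral = F(7/2) - F(2) = - \log{\left(\frac{25}{3} \right)} + \log{\left(\frac{149}{6} \right)}.

Antiderivative: F(u) = \log{\left(2 u^{2} + \frac{1}{3} \right)}; value = - \log{\left(\frac{25}{3} \right)} + \log{\left(\frac{149}{6} \right)}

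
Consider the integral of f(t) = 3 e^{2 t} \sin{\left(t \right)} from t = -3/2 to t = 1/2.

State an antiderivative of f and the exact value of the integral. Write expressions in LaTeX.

Antiderivative: F(t) = \frac{6 e^{2 t} \sin{\left(t \right)}}{5} - \frac{3 e^{2 t} \cos{\left(t \right)}}{5}; value = - \frac{3 e \cos{\left(\frac{1}{2} \right)}}{5} + \frac{3 \cos{\left(\frac{3}{2} \right)}}{5 e^{3}} + \frac{6 \sin{\left(\frac{3}{2} \right)}}{5 e^{3}} + \frac{6 e \sin{\left(\frac{1}{2} \right)}}{5}

Differentiate the proposed F(t) back; it has to land on f(t) exactly.
F(t) = \frac{6 e^{2 t} \sin{\left(t \right)}}{5} - \frac{3 e^{2 t} \cos{\left(t \right)}}{5} is an antiderivative of f.
Check: d/dt[\frac{6 e^{2 t} \sin{\left(t \right)}}{5} - \frac{3 e^{2 t} \cos{\left(t \right)}}{5}] = 3 e^{2 t} \sin{\left(t \right)} = f(t).
F(1/2) = - \frac{3 e \cos{\left(\frac{1}{2} \right)}}{5} + \frac{6 e \sin{\left(\frac{1}{2} \right)}}{5}; F(-3/2) = - \frac{6 \sin{\left(\frac{3}{2} \right)}}{5 e^{3}} - \frac{3 \cos{\left(\frac{3}{2} \right)}}{5 e^{3}}.
Integral = F(1/2) - F(-3/2) = - \frac{3 e \cos{\left(\frac{1}{2} \right)}}{5} + \frac{3 \cos{\left(\frac{3}{2} \right)}}{5 e^{3}} + \frac{6 \sin{\left(\frac{3}{2} \right)}}{5 e^{3}} + \frac{6 e \sin{\left(\frac{1}{2} \right)}}{5}.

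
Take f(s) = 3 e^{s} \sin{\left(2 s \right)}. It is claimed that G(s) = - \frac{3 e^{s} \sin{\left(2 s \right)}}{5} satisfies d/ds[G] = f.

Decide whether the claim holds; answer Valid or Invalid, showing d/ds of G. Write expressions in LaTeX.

Invalid: d/ds[G] - f = - \frac{18 e^{s} \sin{\left(2 s \right)}}{5} - \frac{6 e^{s} \cos{\left(2 s \right)}}{5}, which is not 0.

d/ds[G] = - \frac{3 e^{s} \sin{\left(2 s \right)}}{5} - \frac{6 e^{s} \cos{\left(2 s \right)}}{5}
d/ds[G] - f(s) = - \frac{18 e^{s} \sin{\left(2 s \right)}}{5} - \frac{6 e^{s} \cos{\left(2 s \right)}}{5} != 0.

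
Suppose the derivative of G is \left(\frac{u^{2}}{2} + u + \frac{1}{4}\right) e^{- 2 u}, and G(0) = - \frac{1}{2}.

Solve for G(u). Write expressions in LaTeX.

Recognize the product-rule pattern: G'(u) = v'r + vr' with v = - \frac{u^{2}}{4} - \frac{3 u}{4} - \frac{1}{2}, r = e^{- 2 u}, so integration by parts undoes it.
A general antiderivative is \frac{\left(- u^{2} - 3 u - 2\right) e^{- 2 u}}{4} + C.
The condition gives C = - \frac{1}{2} - (- \frac{1}{2}) = 0.
So G(u) = \frac{\left(- u^{2} - 3 u - 2\right) e^{- 2 u}}{4}.
Check: d/du[\frac{\left(- u^{2} - 3 u - 2\right) e^{- 2 u}}{4}] = \frac{\left(2 u^{2} + 4 u + 1\right) e^{- 2 u}}{4}, which equals G'(u).

G(u) = \frac{\left(- u^{2} - 3 u - 2\right) e^{- 2 u}}{4}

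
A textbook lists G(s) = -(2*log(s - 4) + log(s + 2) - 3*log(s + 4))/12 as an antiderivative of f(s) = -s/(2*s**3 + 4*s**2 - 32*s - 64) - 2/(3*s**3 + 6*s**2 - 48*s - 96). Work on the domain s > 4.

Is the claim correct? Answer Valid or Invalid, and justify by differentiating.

d/ds[G] = (-3*s - 4)/(2*s**3 + 4*s**2 - 32*s - 64)
d/ds[G] - f(s) = (-3*s - 4)/(3*s**3 + 6*s**2 - 48*s - 96) != 0.

Invalid: d/ds[G] - f = (-3*s - 4)/(3*s**3 + 6*s**2 - 48*s - 96), which is not 0.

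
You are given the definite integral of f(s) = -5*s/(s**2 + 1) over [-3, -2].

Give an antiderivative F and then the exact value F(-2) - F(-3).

Antiderivative: F(s) = -5*log(s**2 + 1)/2; value = -5*log(5)/2 + 5*log(10)/2

The substitution u = s**2 + 1 works: f is exactly (dF/du)*(du/ds) for that inner function.
F(s) = -5*log(s**2 + 1)/2 is an antiderivative of f.
Check: d/ds[-5*log(s**2 + 1)/2] = -5*s/(s**2 + 1) = f(s).
F(-2) = -5*log(5)/2; F(-3) = -5*log(10)/2.
Integral = F(-2) - F(-3) = -5*log(5)/2 + 5*log(10)/2.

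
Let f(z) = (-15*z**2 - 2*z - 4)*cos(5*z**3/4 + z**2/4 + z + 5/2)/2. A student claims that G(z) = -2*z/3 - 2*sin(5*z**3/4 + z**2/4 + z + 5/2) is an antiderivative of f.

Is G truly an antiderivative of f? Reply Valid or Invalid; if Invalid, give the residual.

Invalid: d/dz[G] - f = -2/3, which is not 0.

d/dz[G] = -15*z**2*cos(5*z**3/4 + z**2/4 + z + 5/2)/2 - z*cos(5*z**3/4 + z**2/4 + z + 5/2) - 2*cos(5*z**3/4 + z**2/4 + z + 5/2) - 2/3
d/dz[G] - f(z) = -2/3 != 0.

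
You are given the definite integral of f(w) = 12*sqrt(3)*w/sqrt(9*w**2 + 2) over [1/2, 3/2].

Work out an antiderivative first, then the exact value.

The substitution u = 3*w**2 + 2/3 works: f is exactly (dF/du)*(du/dw) for that inner function.
F(w) = 4*sqrt(3)*sqrt(9*w**2 + 2)/3 is an antiderivative of f.
Check: d/dw[4*sqrt(3)*sqrt(9*w**2 + 2)/3] = 12*sqrt(3)*w/sqrt(9*w**2 + 2) = f(w).
F(3/2) = 2*sqrt(267)/3; F(1/2) = 2*sqrt(51)/3.
Integral = F(3/2) - F(1/2) = -2*sqrt(51)/3 + 2*sqrt(267)/3.

Antiderivative: F(w) = 4*sqrt(3)*sqrt(9*w**2 + 2)/3; value = -2*sqrt(51)/3 + 2*sqrt(267)/3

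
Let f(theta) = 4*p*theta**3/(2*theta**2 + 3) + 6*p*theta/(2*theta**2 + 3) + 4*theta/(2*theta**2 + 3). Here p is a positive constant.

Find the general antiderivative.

The integrand splits into summands that can be handled one at a time.
Check: d/dtheta[p*theta**2 + log(2*theta**2 + 3)] = (4*p*theta**3 + 6*p*theta + 4*theta)/(2*theta**2 + 3), which equals f(theta).

F(theta) = p*theta**2 + log(2*theta**2 + 3) + C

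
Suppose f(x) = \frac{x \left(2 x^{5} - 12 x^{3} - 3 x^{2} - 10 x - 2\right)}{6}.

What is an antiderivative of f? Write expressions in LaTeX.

For F(x) to be correct the identity F'(x) - f(x) = 0 must hold.
Check: d/dx[\frac{x^{2} \left(120 x^{5} - 1008 x^{3} - 315 x^{2} - 1400 x - 420\right)}{2520}] = \frac{x^{6}}{3} - 2 x^{4} - \frac{x^{3}}{2} - \frac{5 x^{2}}{3} - \frac{x}{3}, which equals f(x).

An antiderivative is F(x) = \frac{x^{2} \left(120 x^{5} - 1008 x^{3} - 315 x^{2} - 1400 x - 420\right)}{2520}.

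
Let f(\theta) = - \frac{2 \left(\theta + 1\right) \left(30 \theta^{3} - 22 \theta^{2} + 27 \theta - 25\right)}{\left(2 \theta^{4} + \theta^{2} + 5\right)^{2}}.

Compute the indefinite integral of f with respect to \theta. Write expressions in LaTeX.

F(\theta) = \frac{10 \theta + 2}{2 \theta^{4} + \theta^{2} + 5} + C

f has the shape u'v + uv' for u = \frac{1}{\theta^{4} + \frac{\theta^{2}}{2} + \frac{5}{2}} and v = 5 \theta + 1 — it is the derivative of the product u*v.
Check: d/d\theta[\frac{10 \theta + 2}{2 \theta^{4} + \theta^{2} + 5}] = \frac{- 60 \theta^{4} - 16 \theta^{3} - 10 \theta^{2} - 4 \theta + 50}{4 \theta^{8} + 4 \theta^{6} + 21 \theta^{4} + 10 \theta^{2} + 25}, which equals f(\theta).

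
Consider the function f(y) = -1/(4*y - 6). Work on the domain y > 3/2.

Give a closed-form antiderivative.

A candidate is checked by its d/dy: the result must match f(y).
Check: d/dy[-log(2*y - 3)/4] = -1/(4*y - 6) = f(y).

An antiderivative is F(y) = -log(2*y - 3)/4.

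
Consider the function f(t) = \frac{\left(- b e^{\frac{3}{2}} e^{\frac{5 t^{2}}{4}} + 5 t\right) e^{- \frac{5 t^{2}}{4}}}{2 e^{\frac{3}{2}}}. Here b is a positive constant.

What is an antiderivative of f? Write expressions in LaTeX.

An antiderivative is F(t) = \frac{\left(- b t e^{\frac{3}{2}} e^{\frac{5 t^{2}}{4}} - 2\right) e^{- \frac{5 t^{2}}{4}}}{2 e^{\frac{3}{2}}}.

Since d/dt undoes antidifferentiation here, F'(t) = f(t) is required of F(t).
Check: d/dt[\frac{\left(- b t e^{\frac{3}{2}} e^{\frac{5 t^{2}}{4}} - 2\right) e^{- \frac{5 t^{2}}{4}}}{2 e^{\frac{3}{2}}}] = \frac{\left(- b e^{\frac{3}{2}} e^{\frac{5 t^{2}}{4}} + 5 t\right) e^{- \frac{5 t^{2}}{4}}}{2 e^{\frac{3}{2}}} = f(t).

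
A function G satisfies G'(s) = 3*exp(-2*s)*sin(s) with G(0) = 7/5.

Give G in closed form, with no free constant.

Whatever form G(s) takes, its d/ds must return the stated G'(s).
A general antiderivative is -6*exp(-2*s)*sin(s)/5 - 3*exp(-2*s)*cos(s)/5 + C.
The condition gives C = 7/5 - (-3/5) = 2.
So G(s) = -(-10*exp(2*s) + 6*sin(s) + 3*cos(s))*exp(-2*s)/5.
Check: d/ds[-(-10*exp(2*s) + 6*sin(s) + 3*cos(s))*exp(-2*s)/5] = 3*exp(-2*s)*sin(s) = G'(s).

G(s) = -(-10*exp(2*s) + 6*sin(s) + 3*cos(s))*exp(-2*s)/5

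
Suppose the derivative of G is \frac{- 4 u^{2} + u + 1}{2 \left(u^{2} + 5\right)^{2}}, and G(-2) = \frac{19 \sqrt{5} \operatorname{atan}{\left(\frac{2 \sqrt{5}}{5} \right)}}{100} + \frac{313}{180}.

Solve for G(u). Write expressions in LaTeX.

A first test for any G(u): its u-derivative must equal the given G'(u).
A general antiderivative is - \frac{5 - 21 u}{20 u^{2} + 100} - \frac{19 \sqrt{5} \operatorname{atan}{\left(\frac{\sqrt{5} u}{5} \right)}}{100} + C.
The condition gives C = \frac{19 \sqrt{5} \operatorname{atan}{\left(\frac{2 \sqrt{5}}{5} \right)}}{100} + \frac{313}{180} - (- \frac{47}{180} + \frac{19 \sqrt{5} \operatorname{atan}{\left(\frac{2 \sqrt{5}}{5} \right)}}{100}) = 2.
So G(u) = - \frac{5 - 21 u}{20 u^{2} + 100} - \frac{19 \sqrt{5} \operatorname{atan}{\left(\frac{\sqrt{5} u}{5} \right)}}{100} + 2.
Check: d/du[- \frac{5 - 21 u}{20 u^{2} + 100} - \frac{19 \sqrt{5} \operatorname{atan}{\left(\frac{\sqrt{5} u}{5} \right)}}{100} + 2] = \frac{- 4 u^{2} + u + 1}{2 u^{4} + 20 u^{2} + 50}, which equals G'(u).

G(u) = - \frac{5 - 21 u}{20 u^{2} + 100} - \frac{19 \sqrt{5} \operatorname{atan}{\left(\frac{\sqrt{5} u}{5} \right)}}{100} + 2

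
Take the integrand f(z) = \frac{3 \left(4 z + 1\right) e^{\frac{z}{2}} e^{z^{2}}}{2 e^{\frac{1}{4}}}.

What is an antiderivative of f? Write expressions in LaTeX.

An antiderivative is F(z) = 3 e^{z^{2} + \frac{z}{2} - \frac{1}{4}}.

f matches the chain-rule pattern g'(h)*h' with inner function h(z) = z^{2} + \frac{z}{2} - \frac{1}{4}; substituting u = h(z) collapses the integral.
Check: d/dz[3 e^{z^{2} + \frac{z}{2} - \frac{1}{4}}] = \frac{6 z e^{\frac{z}{2}} e^{z^{2}}}{e^{\frac{1}{4}}} + \frac{3 e^{\frac{z}{2}} e^{z^{2}}}{2 e^{\frac{1}{4}}}, which equals f(z).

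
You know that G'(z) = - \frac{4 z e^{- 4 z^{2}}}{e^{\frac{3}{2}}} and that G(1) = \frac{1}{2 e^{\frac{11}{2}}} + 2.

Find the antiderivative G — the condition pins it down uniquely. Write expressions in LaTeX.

G(z) = \frac{e^{- 4 z^{2} - \frac{3}{2}} + 4}{2}

G'(z) matches the chain-rule pattern g'(h)*h' with inner function h(z) = - 4 z^{2} - \frac{3}{2}; substituting u = h(z) collapses the integral.
A general antiderivative is \frac{e^{- 4 z^{2} - \frac{3}{2}}}{2} + C.
The condition gives C = \frac{1}{2 e^{\frac{11}{2}}} + 2 - (\frac{1}{2 e^{\frac{11}{2}}}) = 2.
So G(z) = \frac{e^{- 4 z^{2} - \frac{3}{2}} + 4}{2}.
Check: d/dz[\frac{e^{- 4 z^{2} - \frac{3}{2}} + 4}{2}] = - \frac{4 z e^{- 4 z^{2}}}{e^{\frac{3}{2}}} = G'(z).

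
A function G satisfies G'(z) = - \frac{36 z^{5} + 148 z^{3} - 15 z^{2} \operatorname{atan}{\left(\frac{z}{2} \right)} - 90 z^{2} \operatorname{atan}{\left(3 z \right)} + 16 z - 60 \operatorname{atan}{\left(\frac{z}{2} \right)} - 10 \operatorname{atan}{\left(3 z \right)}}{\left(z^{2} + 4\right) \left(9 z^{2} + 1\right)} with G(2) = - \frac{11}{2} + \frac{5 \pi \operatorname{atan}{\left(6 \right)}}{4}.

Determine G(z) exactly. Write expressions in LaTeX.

G(z) = - 2 z^{2} + 5 \operatorname{atan}{\left(\frac{z}{2} \right)} \operatorname{atan}{\left(3 z \right)} + \frac{5}{2}

Check a candidate G(z) by differentiating: d/dz[G] must match the given G'(z).
A general antiderivative is - 2 z^{2} + 5 \operatorname{atan}{\left(\frac{z}{2} \right)} \operatorname{atan}{\left(3 z \right)} + 2 + C.
The condition gives C = - \frac{11}{2} + \frac{5 \pi \operatorname{atan}{\left(6 \right)}}{4} - (-6 + \frac{5 \pi \operatorname{atan}{\left(6 \right)}}{4}) = \frac{1}{2}.
So G(z) = - 2 z^{2} + 5 \operatorname{atan}{\left(\frac{z}{2} \right)} \operatorname{atan}{\left(3 z \right)} + \frac{5}{2}.
Check: d/dz[- 2 z^{2} + 5 \operatorname{atan}{\left(\frac{z}{2} \right)} \operatorname{atan}{\left(3 z \right)} + \frac{5}{2}] = \frac{- 36 z^{5} - 148 z^{3} + 15 z^{2} \operatorname{atan}{\left(\frac{z}{2} \right)} + 90 z^{2} \operatorname{atan}{\left(3 z \right)} - 16 z + 60 \operatorname{atan}{\left(\frac{z}{2} \right)} + 10 \operatorname{atan}{\left(3 z \right)}}{9 z^{4} + 37 z^{2} + 4}, which equals G'(z).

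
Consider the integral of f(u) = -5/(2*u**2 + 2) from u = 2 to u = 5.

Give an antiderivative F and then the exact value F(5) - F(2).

Antiderivative: F(u) = -5*atan(u)/2; value = -5*atan(5)/2 + 5*atan(2)/2

A first test for any F(u): its u-derivative must equal f(u) identically.
F(u) = -5*atan(u)/2 is an antiderivative of f.
Check: d/du[-5*atan(u)/2] = -5/(2*u**2 + 2) = f(u).
F(5) = -5*atan(5)/2; F(2) = -5*atan(2)/2.
Integral = F(5) - F(2) = -5*atan(5)/2 + 5*atan(2)/2.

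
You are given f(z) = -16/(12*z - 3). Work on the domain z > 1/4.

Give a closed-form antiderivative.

Any candidate F(z) must reproduce f(z) exactly when differentiated.
Check: d/dz[-4*log(4*z - 1)/3] = -16/(12*z - 3) = f(z).

An antiderivative is F(z) = -4*log(4*z - 1)/3.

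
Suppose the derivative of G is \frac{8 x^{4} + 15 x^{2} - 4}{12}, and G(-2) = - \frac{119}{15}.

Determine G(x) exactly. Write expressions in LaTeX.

G(x) = \frac{2 x^{5}}{15} + \frac{5 x^{3}}{12} - \frac{x}{3} - 1

A candidate passes only if d/dx[G] lands on the given G'(x) exactly.
A general antiderivative is \frac{2 x^{5}}{15} + \frac{5 x^{3}}{12} - \frac{x}{3} + C.
The condition gives C = - \frac{119}{15} - (- \frac{104}{15}) = -1.
So G(x) = \frac{2 x^{5}}{15} + \frac{5 x^{3}}{12} - \frac{x}{3} - 1.
Check: d/dx[\frac{2 x^{5}}{15} + \frac{5 x^{3}}{12} - \frac{x}{3} - 1] = \frac{2 x^{4}}{3} + \frac{5 x^{2}}{4} - \frac{1}{3}, which equals G'(x).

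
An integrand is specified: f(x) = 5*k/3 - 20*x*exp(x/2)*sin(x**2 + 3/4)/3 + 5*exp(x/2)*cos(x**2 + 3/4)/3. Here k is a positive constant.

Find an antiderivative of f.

The integrand splits into summands that can be handled one at a time.
Check: d/dx[5*k*x/3 + 10*exp(x/2)*cos(x**2 + 3/4)/3] = 5*k/3 - 20*x*exp(x/2)*sin(x**2 + 3/4)/3 + 5*exp(x/2)*cos(x**2 + 3/4)/3 = f(x).

An antiderivative is F(x) = 5*k*x/3 + 10*exp(x/2)*cos(x**2 + 3/4)/3.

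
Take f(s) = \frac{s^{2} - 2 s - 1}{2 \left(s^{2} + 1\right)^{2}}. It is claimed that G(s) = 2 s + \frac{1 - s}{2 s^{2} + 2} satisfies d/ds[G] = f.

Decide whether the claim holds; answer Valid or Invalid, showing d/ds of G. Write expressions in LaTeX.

d/ds[G] = \frac{4 s^{4} + 9 s^{2} - 2 s + 3}{2 s^{4} + 4 s^{2} + 2}
d/ds[G] - f(s) = 2 != 0.

Invalid: d/ds[G] - f = 2, which is not 0.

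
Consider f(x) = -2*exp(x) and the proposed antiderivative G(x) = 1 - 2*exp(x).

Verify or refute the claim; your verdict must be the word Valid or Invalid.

Valid - the claim checks out under differentiation.

d/dx[G] = -2*exp(x)
This equals f(x) exactly, so the claim holds.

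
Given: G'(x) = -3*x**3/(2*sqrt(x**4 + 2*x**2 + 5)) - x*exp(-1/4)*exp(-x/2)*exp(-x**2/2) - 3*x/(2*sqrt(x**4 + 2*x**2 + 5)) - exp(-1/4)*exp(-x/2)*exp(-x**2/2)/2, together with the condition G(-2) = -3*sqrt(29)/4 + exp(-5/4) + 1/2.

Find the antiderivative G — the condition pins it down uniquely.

G(x) = -3*sqrt(x**4 + 2*x**2 + 5)/4 + exp(-x**2/2 - x/2 - 1/4) + 1/2

Integrate term by term and add the pieces.
A general antiderivative is -3*sqrt(x**4 + 2*x**2 + 5)/4 + exp(-x**2/2 - x/2 - 1/4) + C.
The condition gives C = -3*sqrt(29)/4 + exp(-5/4) + 1/2 - (-3*sqrt(29)/4 + exp(-5/4)) = 1/2.
So G(x) = -3*sqrt(x**4 + 2*x**2 + 5)/4 + exp(-x**2/2 - x/2 - 1/4) + 1/2.
Check: d/dx[-3*sqrt(x**4 + 2*x**2 + 5)/4 + exp(-x**2/2 - x/2 - 1/4) + 1/2] = (-3*x**3*exp(1/4)*exp(x/2)*exp(x**2/2) - 2*x*sqrt(x**4 + 2*x**2 + 5) - 3*x*exp(1/4)*exp(x/2)*exp(x**2/2) - sqrt(x**4 + 2*x**2 + 5))*exp(-1/4)*exp(-x/2)*exp(-x**2/2)/(2*sqrt(x**4 + 2*x**2 + 5)), which equals G'(x).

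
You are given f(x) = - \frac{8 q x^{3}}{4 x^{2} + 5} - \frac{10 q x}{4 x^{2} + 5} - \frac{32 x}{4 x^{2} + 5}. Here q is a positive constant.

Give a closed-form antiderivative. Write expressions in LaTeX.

The integrand splits into summands that can be handled one at a time.
Check: d/dx[- q x^{2} - 4 \log{\left(2 x^{2} + \frac{5}{2} \right)}] = \frac{- 8 q x^{3} - 10 q x - 32 x}{4 x^{2} + 5}, which equals f(x).

An antiderivative is F(x) = - q x^{2} - 4 \log{\left(2 x^{2} + \frac{5}{2} \right)}.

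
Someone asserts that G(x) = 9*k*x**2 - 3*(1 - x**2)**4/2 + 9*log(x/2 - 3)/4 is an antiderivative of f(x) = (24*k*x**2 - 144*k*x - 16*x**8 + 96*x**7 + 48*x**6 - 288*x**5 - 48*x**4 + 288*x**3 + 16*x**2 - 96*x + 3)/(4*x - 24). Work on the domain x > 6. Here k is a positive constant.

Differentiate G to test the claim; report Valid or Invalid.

Invalid: d/dx[G] - f = (24*k*x**2 - 144*k*x - 16*x**8 + 96*x**7 + 48*x**6 - 288*x**5 - 48*x**4 + 288*x**3 + 16*x**2 - 96*x + 3)/(2*x - 12), which is not 0.

d/dx[G] = (72*k*x**2 - 432*k*x - 48*x**8 + 288*x**7 + 144*x**6 - 864*x**5 - 144*x**4 + 864*x**3 + 48*x**2 - 288*x + 9)/(4*x - 24)
d/dx[G] - f(x) = (24*k*x**2 - 144*k*x - 16*x**8 + 96*x**7 + 48*x**6 - 288*x**5 - 48*x**4 + 288*x**3 + 16*x**2 - 96*x + 3)/(2*x - 12) != 0.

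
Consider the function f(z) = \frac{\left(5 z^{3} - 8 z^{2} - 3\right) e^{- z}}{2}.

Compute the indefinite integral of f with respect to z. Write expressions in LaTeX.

f has the shape u'v + uv' for u = - \frac{5 z^{3}}{2} - \frac{7 z^{2}}{2} - 7 z - \frac{11}{2} and v = e^{- z} — it is the derivative of the product u*v.
Check: d/dz[- \frac{5 z^{3} e^{- z}}{2} - \frac{7 z^{2} e^{- z}}{2} - 7 z e^{- z} - \frac{11 e^{- z}}{2}] = \frac{\left(5 z^{3} - 8 z^{2} - 3\right) e^{- z}}{2} = f(z).

F(z) = - \frac{5 z^{3} e^{- z}}{2} - \frac{7 z^{2} e^{- z}}{2} - 7 z e^{- z} - \frac{11 e^{- z}}{2} + C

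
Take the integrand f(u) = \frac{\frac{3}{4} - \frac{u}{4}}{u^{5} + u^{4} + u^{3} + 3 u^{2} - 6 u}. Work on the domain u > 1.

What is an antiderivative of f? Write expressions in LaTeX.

Factor the denominator (4 u \left(u - 1\right) \left(u + 2\right) \left(u^{2} + 3\right)) and decompose: f = \frac{3 u + 1}{56 \left(u^{2} + 3\right)} + \frac{5}{168 \left(u + 2\right)} + \frac{1}{24 \left(u - 1\right)} - \frac{1}{8 u}; each piece integrates to a log, atan, or power term.
Check: d/du[- \frac{\log{\left(u \right)}}{8} + \frac{\log{\left(u - 1 \right)}}{24} + \frac{5 \log{\left(u + 2 \right)}}{168} + \frac{3 \log{\left(u^{2} + 3 \right)}}{112} + \frac{\sqrt{3} \operatorname{atan}{\left(\frac{\sqrt{3} u}{3} \right)}}{168}] = \frac{3 - u}{4 u^{5} + 4 u^{4} + 4 u^{3} + 12 u^{2} - 24 u}, which equals f(u).

An antiderivative is F(u) = - \frac{\log{\left(u \right)}}{8} + \frac{\log{\left(u - 1 \right)}}{24} + \frac{5 \log{\left(u + 2 \right)}}{168} + \frac{3 \log{\left(u^{2} + 3 \right)}}{112} + \frac{\sqrt{3} \operatorname{atan}{\left(\frac{\sqrt{3} u}{3} \right)}}{168}.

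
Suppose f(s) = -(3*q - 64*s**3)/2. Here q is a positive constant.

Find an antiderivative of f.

A candidate is checked by its d/ds: the result must match f(s).
Check: d/ds[-3*q*s/2 + 8*s**4] = -3*q/2 + 32*s**3, which equals f(s).

An antiderivative is F(s) = -3*q*s/2 + 8*s**4.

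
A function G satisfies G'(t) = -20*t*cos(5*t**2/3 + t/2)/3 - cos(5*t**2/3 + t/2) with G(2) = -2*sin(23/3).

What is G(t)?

G(t) = -2*sin(5*t**2/3 + t/2)

G'(t) matches the chain-rule pattern g'(h)*h' with inner function h(t) = 5*t**2/3 + t/2; substituting u = h(t) collapses the integral.
A general antiderivative is -2*sin(5*t**2/3 + t/2) + C.
The condition gives C = -2*sin(23/3) - (-2*sin(23/3)) = 0.
So G(t) = -2*sin(5*t**2/3 + t/2).
Check: d/dt[-2*sin(5*t**2/3 + t/2)] = -20*t*cos(5*t**2/3 + t/2)/3 - cos(5*t**2/3 + t/2) = G'(t).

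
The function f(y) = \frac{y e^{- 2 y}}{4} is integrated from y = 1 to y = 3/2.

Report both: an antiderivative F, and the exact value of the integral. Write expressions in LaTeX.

Recognize the product-rule pattern: f = u'v + uv' with u = - \frac{y}{8} - \frac{1}{16}, v = e^{- 2 y}, so integration by parts undoes it.
F(y) = \frac{\left(- 2 y - 1\right) e^{- 2 y}}{16} is an antiderivative of f.
Check: d/dy[\frac{\left(- 2 y - 1\right) e^{- 2 y}}{16}] = \frac{y e^{- 2 y}}{4} = f(y).
F(3/2) = - \frac{1}{4 e^{3}}; F(1) = - \frac{3}{16 e^{2}}.
Integral = F(3/2) - F(1) = - \frac{1}{4 e^{3}} + \frac{3}{16 e^{2}}.

Antiderivative: F(y) = \frac{\left(- 2 y - 1\right) e^{- 2 y}}{16}; value = - \frac{1}{4 e^{3}} + \frac{3}{16 e^{2}}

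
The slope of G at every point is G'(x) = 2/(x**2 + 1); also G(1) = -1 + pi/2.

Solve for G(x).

G(x) = 2*atan(x) - 1

A candidate passes only if d/dx[G] lands on the given G'(x) exactly.
A general antiderivative is 2*atan(x) + C.
The condition gives C = -1 + pi/2 - (pi/2) = -1.
So G(x) = 2*atan(x) - 1.
Check: d/dx[2*atan(x) - 1] = 2/(x**2 + 1) = G'(x).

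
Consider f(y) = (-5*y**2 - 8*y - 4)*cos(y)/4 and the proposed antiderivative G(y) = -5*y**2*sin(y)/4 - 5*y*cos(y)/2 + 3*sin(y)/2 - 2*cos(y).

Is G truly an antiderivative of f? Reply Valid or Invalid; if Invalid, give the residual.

Invalid: d/dy[G] - f = 2*y*cos(y) + 2*sin(y), which is not 0.

d/dy[G] = -5*y**2*cos(y)/4 + 2*sin(y) - cos(y)
d/dy[G] - f(y) = 2*y*cos(y) + 2*sin(y) != 0.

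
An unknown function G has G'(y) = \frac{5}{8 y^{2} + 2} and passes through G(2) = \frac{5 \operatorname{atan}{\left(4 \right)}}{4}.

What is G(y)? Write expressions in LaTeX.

Since d/dy undoes antidifferentiation here, G(y) must give back the stated G'(y).
A general antiderivative is \frac{5 \operatorname{atan}{\left(2 y \right)}}{4} + C.
The condition gives C = \frac{5 \operatorname{atan}{\left(4 \right)}}{4} - (\frac{5 \operatorname{atan}{\left(4 \right)}}{4}) = 0.
So G(y) = \frac{5 \operatorname{atan}{\left(2 y \right)}}{4}.
Check: d/dy[\frac{5 \operatorname{atan}{\left(2 y \right)}}{4}] = \frac{5}{8 y^{2} + 2} = G'(y).

G(y) = \frac{5 \operatorname{atan}{\left(2 y \right)}}{4}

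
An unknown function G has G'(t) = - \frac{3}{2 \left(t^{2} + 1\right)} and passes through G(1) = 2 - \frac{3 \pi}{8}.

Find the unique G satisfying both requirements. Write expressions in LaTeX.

Recover the given G'(t) by differentiating a candidate G(t); any mismatch rules it out.
A general antiderivative is - \frac{3 \operatorname{atan}{\left(t \right)}}{2} + C.
The condition gives C = 2 - \frac{3 \pi}{8} - (- \frac{3 \pi}{8}) = 2.
So G(t) = \frac{4 - 3 \operatorname{atan}{\left(t \right)}}{2}.
Check: d/dt[\frac{4 - 3 \operatorname{atan}{\left(t \right)}}{2}] = - \frac{3}{2 t^{2} + 2}, which equals G'(t).

G(t) = \frac{4 - 3 \operatorname{atan}{\left(t \right)}}{2}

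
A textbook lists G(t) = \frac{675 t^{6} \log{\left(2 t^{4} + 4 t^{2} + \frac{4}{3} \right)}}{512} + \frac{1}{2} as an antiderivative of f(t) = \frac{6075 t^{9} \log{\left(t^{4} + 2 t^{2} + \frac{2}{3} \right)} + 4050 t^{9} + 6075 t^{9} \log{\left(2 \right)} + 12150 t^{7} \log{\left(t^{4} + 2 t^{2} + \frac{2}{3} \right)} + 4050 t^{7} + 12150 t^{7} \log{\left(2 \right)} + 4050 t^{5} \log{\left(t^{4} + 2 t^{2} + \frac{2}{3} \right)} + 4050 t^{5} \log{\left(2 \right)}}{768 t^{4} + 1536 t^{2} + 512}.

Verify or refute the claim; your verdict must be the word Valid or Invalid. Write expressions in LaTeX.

Valid - the claim checks out under differentiation.

d/dt[G] = \frac{6075 t^{9} \log{\left(t^{4} + 2 t^{2} + \frac{2}{3} \right)} + 4050 t^{9} + 6075 t^{9} \log{\left(2 \right)} + 12150 t^{7} \log{\left(t^{4} + 2 t^{2} + \frac{2}{3} \right)} + 4050 t^{7} + 12150 t^{7} \log{\left(2 \right)} + 4050 t^{5} \log{\left(t^{4} + 2 t^{2} + \frac{2}{3} \right)} + 4050 t^{5} \log{\left(2 \right)}}{768 t^{4} + 1536 t^{2} + 512}
This equals f(t) exactly, so the claim holds.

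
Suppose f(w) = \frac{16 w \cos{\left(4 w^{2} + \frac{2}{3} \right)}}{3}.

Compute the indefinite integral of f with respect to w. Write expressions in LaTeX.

F(w) = \frac{2 \sin{\left(4 w^{2} + \frac{2}{3} \right)}}{3} + C

The substitution u = 4 w^{2} + \frac{2}{3} works: f is exactly (dF/du)*(du/dw) for that inner function.
Check: d/dw[\frac{2 \sin{\left(4 w^{2} + \frac{2}{3} \right)}}{3}] = \frac{16 w \cos{\left(4 w^{2} + \frac{2}{3} \right)}}{3} = f(w).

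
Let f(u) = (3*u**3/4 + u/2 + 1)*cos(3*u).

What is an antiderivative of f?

An antiderivative is F(u) = u**3*sin(3*u)/4 + u**2*cos(3*u)/4 + sin(3*u)/3.

A first test for any F(u): its u-derivative must equal f(u) identically.
Check: d/du[u**3*sin(3*u)/4 + u**2*cos(3*u)/4 + sin(3*u)/3] = 3*u**3*cos(3*u)/4 + u*cos(3*u)/2 + cos(3*u), which equals f(u).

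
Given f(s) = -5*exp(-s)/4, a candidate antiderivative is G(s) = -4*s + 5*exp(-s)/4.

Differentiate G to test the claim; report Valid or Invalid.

Invalid: d/ds[G] - f = -4, which is not 0.

d/ds[G] = (-16*exp(s) - 5)*exp(-s)/4
d/ds[G] - f(s) = -4 != 0.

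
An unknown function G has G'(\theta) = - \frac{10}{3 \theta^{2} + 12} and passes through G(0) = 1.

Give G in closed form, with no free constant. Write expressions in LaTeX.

Recover the given G'(\theta) by differentiating a candidate G(\theta); any mismatch rules it out.
A general antiderivative is - \frac{5 \operatorname{atan}{\left(\frac{\theta}{2} \right)}}{3} + C.
The condition gives C = 1 - (0) = 1.
So G(\theta) = - \frac{5 \operatorname{atan}{\left(\frac{\theta}{2} \right)} - 3}{3}.
Check: d/d\theta[- \frac{5 \operatorname{atan}{\left(\frac{\theta}{2} \right)} - 3}{3}] = - \frac{10}{3 \theta^{2} + 12} = G'(\theta).

G(\theta) = - \frac{5 \operatorname{atan}{\left(\frac{\theta}{2} \right)} - 3}{3}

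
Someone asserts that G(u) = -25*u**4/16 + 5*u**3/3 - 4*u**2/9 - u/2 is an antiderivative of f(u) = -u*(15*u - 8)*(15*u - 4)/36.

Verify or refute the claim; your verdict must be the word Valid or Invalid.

d/du[G] = -25*u**3/4 + 5*u**2 - 8*u/9 - 1/2
d/du[G] - f(u) = -1/2 != 0.

Invalid: d/du[G] - f = -1/2, which is not 0.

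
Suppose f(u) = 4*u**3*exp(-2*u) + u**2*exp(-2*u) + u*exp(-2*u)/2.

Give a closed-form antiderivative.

f has the shape v'r + vr' for v = -2*u**3 - 7*u**2/2 - 15*u/4 - 15/8 and r = exp(-2*u) — it is the derivative of the product v*r.
Check: d/du[(-16*u**3 - 28*u**2 - 30*u - 15)*exp(-2*u)/8] = (8*u**3 + 2*u**2 + u)*exp(-2*u)/2, which equals f(u).

An antiderivative is F(u) = (-16*u**3 - 28*u**2 - 30*u - 15)*exp(-2*u)/8.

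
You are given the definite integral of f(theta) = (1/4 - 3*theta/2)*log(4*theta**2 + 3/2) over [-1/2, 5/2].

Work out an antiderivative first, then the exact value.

Antiderivative: F(theta) = 3*theta**2/4 - theta/2 + (-3*theta**2/4 + theta/4)*log(4*theta**2 + 3/2) - 9*log(theta**2 + 3/8)/32 + sqrt(6)*atan(2*sqrt(6)*theta/3)/8; value = -65*log(53/2)/16 - 9*log(53/8)/32 + 9*log(5/8)/32 + sqrt(6)*atan(sqrt(6)/3)/8 + 5*log(5/2)/16 + sqrt(6)*atan(5*sqrt(6)/3)/8 + 3

Whatever form F(theta) takes, F'(theta) = f(theta) is non-negotiable.
F(theta) = 3*theta**2/4 - theta/2 + (-3*theta**2/4 + theta/4)*log(4*theta**2 + 3/2) - 9*log(theta**2 + 3/8)/32 + sqrt(6)*atan(2*sqrt(6)*theta/3)/8 is an antiderivative of f.
Check: d/dtheta[3*theta**2/4 - theta/2 + (-3*theta**2/4 + theta/4)*log(4*theta**2 + 3/2) - 9*log(theta**2 + 3/8)/32 + sqrt(6)*atan(2*sqrt(6)*theta/3)/8] = -3*theta*log(4*theta**2 + 3/2)/2 + log(4*theta**2 + 3/2)/4, which equals f(theta).
F(5/2) = -65*log(53/2)/16 - 9*log(53/8)/32 + sqrt(6)*atan(5*sqrt(6)/3)/8 + 55/16; F(-1/2) = -5*log(5/2)/16 - sqrt(6)*atan(sqrt(6)/3)/8 - 9*log(5/8)/32 + 7/16.
Integral = F(5/2) - F(-1/2) = -65*log(53/2)/16 - 9*log(53/8)/32 + 9*log(5/8)/32 + sqrt(6)*atan(sqrt(6)/3)/8 + 5*log(5/2)/16 + sqrt(6)*atan(5*sqrt(6)/3)/8 + 3.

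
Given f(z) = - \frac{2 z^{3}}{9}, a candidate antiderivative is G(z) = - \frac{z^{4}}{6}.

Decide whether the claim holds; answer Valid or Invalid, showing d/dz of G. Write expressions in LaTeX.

d/dz[G] = - \frac{2 z^{3}}{3}
d/dz[G] - f(z) = - \frac{4 z^{3}}{9} != 0.

Invalid: d/dz[G] - f = - \frac{4 z^{3}}{9}, which is not 0.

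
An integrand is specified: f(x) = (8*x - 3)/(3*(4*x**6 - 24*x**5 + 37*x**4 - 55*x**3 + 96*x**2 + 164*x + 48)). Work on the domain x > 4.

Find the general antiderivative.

Factor the denominator (3*(x - 4)*(x - 3)*(2*x + 1)**2*(x**2 + 4)) and decompose: f = (347*x + 4408)/(225420*(x**2 + 4)) + 3424/(491589*(2*x + 1)) - 16/(459*(2*x + 1)**2) - 1/(91*(x - 3)) + 29/(4860*(x - 4)); each piece integrates to a log, atan, or power term.
Check: d/dx[(3050684*x*log(x - 4) - 5618160*x*log(x - 3) + 1780480*x*log(x + 1/2) + 393498*x*log(x**2 + 4) + 4998672*x*atan(x/2) + 1525342*log(x - 4) - 2809080*log(x - 3) + 890240*log(x + 1/2) + 196749*log(x**2 + 4) + 2499336*atan(x/2) + 4455360)/(511252560*x + 255626280)] = (8*x - 3)/(12*x**6 - 72*x**5 + 111*x**4 - 165*x**3 + 288*x**2 + 492*x + 144), which equals f(x).

F(x) = (3050684*x*log(x - 4) - 5618160*x*log(x - 3) + 1780480*x*log(x + 1/2) + 393498*x*log(x**2 + 4) + 4998672*x*atan(x/2) + 1525342*log(x - 4) - 2809080*log(x - 3) + 890240*log(x + 1/2) + 196749*log(x**2 + 4) + 2499336*atan(x/2) + 4455360)/(511252560*x + 255626280) + C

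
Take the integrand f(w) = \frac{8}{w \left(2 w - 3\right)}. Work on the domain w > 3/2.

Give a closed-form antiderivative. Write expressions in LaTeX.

An antiderivative is F(w) = - \frac{8 \log{\left(w \right)}}{3} + \frac{8 \log{\left(w - \frac{3}{2} \right)}}{3}.

Factor the denominator (w \left(2 w - 3\right)) and decompose: f = \frac{16}{3 \left(2 w - 3\right)} - \frac{8}{3 w}; each piece integrates to a log, atan, or power term.
Check: d/dw[- \frac{8 \log{\left(w \right)}}{3} + \frac{8 \log{\left(w - \frac{3}{2} \right)}}{3}] = \frac{8}{2 w^{2} - 3 w}, which equals f(w).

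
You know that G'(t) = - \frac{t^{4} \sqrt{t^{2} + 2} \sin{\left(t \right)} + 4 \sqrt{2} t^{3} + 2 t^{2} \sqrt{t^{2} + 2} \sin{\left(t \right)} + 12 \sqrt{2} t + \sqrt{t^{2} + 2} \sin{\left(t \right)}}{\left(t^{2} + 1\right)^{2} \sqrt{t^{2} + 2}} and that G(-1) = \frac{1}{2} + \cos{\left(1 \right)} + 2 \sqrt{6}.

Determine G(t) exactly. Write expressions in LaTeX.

G(t) = \frac{t^{2} + 2 \left(t^{2} + 1\right) \cos{\left(t \right)} + 8 \sqrt{2} \sqrt{t^{2} + 2} + 1}{2 \left(t^{2} + 1\right)}

Whatever form G(t) takes, its d/dt must return the stated G'(t).
A general antiderivative is \cos{\left(t \right)} + \frac{6 \sqrt{2 t^{2} + 4}}{\frac{3 t^{2}}{2} + \frac{3}{2}} + C.
The condition gives C = \frac{1}{2} + \cos{\left(1 \right)} + 2 \sqrt{6} - (\cos{\left(1 \right)} + 2 \sqrt{6}) = \frac{1}{2}.
So G(t) = \frac{t^{2} + 2 \left(t^{2} + 1\right) \cos{\left(t \right)} + 8 \sqrt{2} \sqrt{t^{2} + 2} + 1}{2 \left(t^{2} + 1\right)}.
Check: d/dt[\frac{t^{2} + 2 \left(t^{2} + 1\right) \cos{\left(t \right)} + 8 \sqrt{2} \sqrt{t^{2} + 2} + 1}{2 \left(t^{2} + 1\right)}] = \frac{- t^{4} \sqrt{t^{2} + 2} \sin{\left(t \right)} - 4 \sqrt{2} t^{3} - 2 t^{2} \sqrt{t^{2} + 2} \sin{\left(t \right)} - 12 \sqrt{2} t - \sqrt{t^{2} + 2} \sin{\left(t \right)}}{t^{4} \sqrt{t^{2} + 2} + 2 t^{2} \sqrt{t^{2} + 2} + \sqrt{t^{2} + 2}}, which equals G'(t).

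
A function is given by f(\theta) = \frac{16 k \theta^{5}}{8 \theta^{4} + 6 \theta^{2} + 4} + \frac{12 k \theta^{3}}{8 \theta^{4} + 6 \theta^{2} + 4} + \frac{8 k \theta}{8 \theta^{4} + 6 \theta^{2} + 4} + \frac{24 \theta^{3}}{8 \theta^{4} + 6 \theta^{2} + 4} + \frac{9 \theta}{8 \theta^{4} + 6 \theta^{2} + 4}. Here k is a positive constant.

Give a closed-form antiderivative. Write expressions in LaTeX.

Integrate term by term and add the pieces.
Check: d/d\theta[k \theta^{2} + \frac{3 \log{\left(2 \theta^{4} + \frac{3 \theta^{2}}{2} + 1 \right)}}{4}] = \frac{16 k \theta^{5} + 12 k \theta^{3} + 8 k \theta + 24 \theta^{3} + 9 \theta}{8 \theta^{4} + 6 \theta^{2} + 4}, which equals f(\theta).

An antiderivative is F(\theta) = k \theta^{2} + \frac{3 \log{\left(2 \theta^{4} + \frac{3 \theta^{2}}{2} + 1 \right)}}{4}.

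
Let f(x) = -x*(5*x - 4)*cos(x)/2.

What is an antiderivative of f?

Differentiate the proposed F(x) back; it has to land on f(x) exactly.
Check: d/dx[-5*x**2*sin(x)/2 + 2*x*sin(x) - 5*x*cos(x) + 5*sin(x) + 2*cos(x)] = -5*x**2*cos(x)/2 + 2*x*cos(x), which equals f(x).

An antiderivative is F(x) = -5*x**2*sin(x)/2 + 2*x*sin(x) - 5*x*cos(x) + 5*sin(x) + 2*cos(x).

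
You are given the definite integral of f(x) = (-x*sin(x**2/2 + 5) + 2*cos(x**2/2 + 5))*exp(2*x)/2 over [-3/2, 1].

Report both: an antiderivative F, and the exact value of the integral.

f has the shape u'v + uv' for u = cos(x**2/2 + 5)/2 and v = exp(2*x) — it is the derivative of the product u*v.
F(x) = exp(2*x)*cos(x**2/2 + 5)/2 is an antiderivative of f.
Check: d/dx[exp(2*x)*cos(x**2/2 + 5)/2] = -x*exp(2*x)*sin(x**2/2 + 5)/2 + exp(2*x)*cos(x**2/2 + 5), which equals f(x).
F(1) = exp(2)*cos(11/2)/2; F(-3/2) = exp(-3)*cos(49/8)/2.
Integral = F(1) - F(-3/2) = -exp(-3)*cos(49/8)/2 + exp(2)*cos(11/2)/2.

Antiderivative: F(x) = exp(2*x)*cos(x**2/2 + 5)/2; value = -exp(-3)*cos(49/8)/2 + exp(2)*cos(11/2)/2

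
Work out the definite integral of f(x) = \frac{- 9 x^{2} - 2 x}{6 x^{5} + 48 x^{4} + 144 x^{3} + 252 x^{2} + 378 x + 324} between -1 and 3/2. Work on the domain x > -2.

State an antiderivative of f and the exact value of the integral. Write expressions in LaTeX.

Antiderivative: F(x) = - \frac{16 \log{\left(x + 2 \right)}}{21} + \frac{121 \log{\left(x + 3 \right)}}{144} - \frac{79 \log{\left(x^{2} + 3 \right)}}{2016} - \frac{5 \sqrt{3} \operatorname{atan}{\left(\frac{\sqrt{3} x}{3} \right)}}{336} - \frac{25}{24 x + 72}; value = - \frac{16 \log{\left(\frac{7}{2} \right)}}{21} - \frac{121 \log{\left(2 \right)}}{144} - \frac{79 \log{\left(\frac{21}{4} \right)}}{2016} - \frac{5 \sqrt{3} \operatorname{atan}{\left(\frac{\sqrt{3}}{2} \right)}}{336} - \frac{5 \sqrt{3} \pi}{2016} + \frac{79 \log{\left(4 \right)}}{2016} + \frac{125}{432} + \frac{121 \log{\left(\frac{9}{2} \right)}}{144}

The denominator factors as 6 \left(x + 2\right) \left(x + 3\right)^{2} \left(x^{2} + 3\right); partial fractions split f into directly integrable pieces: - \frac{79 x + 45}{1008 \left(x^{2} + 3\right)} + \frac{121}{144 \left(x + 3\right)} + \frac{25}{24 \left(x + 3\right)^{2}} - \frac{16}{21 \left(x + 2\right)}.
F(x) = - \frac{16 \log{\left(x + 2 \right)}}{21} + \frac{121 \log{\left(x + 3 \right)}}{144} - \frac{79 \log{\left(x^{2} + 3 \right)}}{2016} - \frac{5 \sqrt{3} \operatorname{atan}{\left(\frac{\sqrt{3} x}{3} \right)}}{336} - \frac{25}{24 x + 72} is an antiderivative of f.
Check: d/dx[- \frac{16 \log{\left(x + 2 \right)}}{21} + \frac{121 \log{\left(x + 3 \right)}}{144} - \frac{79 \log{\left(x^{2} + 3 \right)}}{2016} - \frac{5 \sqrt{3} \operatorname{atan}{\left(\frac{\sqrt{3} x}{3} \right)}}{336} - \frac{25}{24 x + 72}] = \frac{- 9 x^{2} - 2 x}{6 x^{5} + 48 x^{4} + 144 x^{3} + 252 x^{2} + 378 x + 324} = f(x).
F(3/2) = - \frac{16 \log{\left(\frac{7}{2} \right)}}{21} - \frac{25}{108} - \frac{79 \log{\left(\frac{21}{4} \right)}}{2016} - \frac{5 \sqrt{3} \operatorname{atan}{\left(\frac{\sqrt{3}}{2} \right)}}{336} + \frac{121 \log{\left(\frac{9}{2} \right)}}{144}; F(-1) = - \frac{25}{48} - \frac{79 \log{\left(4 \right)}}{2016} + \frac{5 \sqrt{3} \pi}{2016} + \frac{121 \log{\left(2 \right)}}{144}.
Integral = F(3/2) - F(-1) = - \frac{16 \log{\left(\frac{7}{2} \right)}}{21} - \frac{121 \log{\left(2 \right)}}{144} - \frac{79 \log{\left(\frac{21}{4} \right)}}{2016} - \frac{5 \sqrt{3} \operatorname{atan}{\left(\frac{\sqrt{3}}{2} \right)}}{336} - \frac{5 \sqrt{3} \pi}{2016} + \frac{79 \log{\left(4 \right)}}{2016} + \frac{125}{432} + \frac{121 \log{\left(\frac{9}{2} \right)}}{144}.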